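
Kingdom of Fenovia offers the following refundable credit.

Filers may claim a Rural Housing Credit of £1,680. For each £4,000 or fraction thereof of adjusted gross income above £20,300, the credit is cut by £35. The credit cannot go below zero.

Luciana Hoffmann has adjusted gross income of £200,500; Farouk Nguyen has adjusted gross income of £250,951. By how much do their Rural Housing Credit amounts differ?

£70

Luciana (£200,500): Rural Housing Credit: income exceeds £20,300 by £180,200, which is 46 full-or-partial £4,000 increments; reduction = 46 × £35 = £1,610, leaving £70.
Farouk (£250,951): Rural Housing Credit: income exceeds £20,300 by £230,651 → 58 increments × £35 = £2,030 ≥ base, so the credit is £0.
Difference: |£70 − £0| = £70.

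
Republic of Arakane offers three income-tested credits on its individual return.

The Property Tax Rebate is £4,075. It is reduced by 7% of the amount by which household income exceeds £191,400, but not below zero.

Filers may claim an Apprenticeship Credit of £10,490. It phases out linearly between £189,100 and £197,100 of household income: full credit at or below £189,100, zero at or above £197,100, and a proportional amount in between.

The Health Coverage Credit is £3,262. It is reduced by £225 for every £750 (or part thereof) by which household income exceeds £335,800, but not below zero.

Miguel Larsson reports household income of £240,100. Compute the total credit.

Property Tax Rebate: 7% of the £48,700 excess over £191,400 is £3,409; credit = £4,075 − £3,409 = £666.
Apprenticeship Credit: £240,100 is at or above £197,100, so the credit is £0.
Health Coverage Credit: £240,100 is at or below the £335,800 threshold, so the full £3,262 applies.
Total: £666 + £0 + £3,262 = £3,928.

£3,928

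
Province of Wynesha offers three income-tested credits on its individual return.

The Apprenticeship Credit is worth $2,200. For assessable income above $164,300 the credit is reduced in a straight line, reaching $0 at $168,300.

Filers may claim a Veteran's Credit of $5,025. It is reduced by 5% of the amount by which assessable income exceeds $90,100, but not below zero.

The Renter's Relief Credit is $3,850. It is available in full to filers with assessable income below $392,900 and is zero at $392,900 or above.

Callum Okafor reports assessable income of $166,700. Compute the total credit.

$5,925

Apprenticeship Credit: $166,700 is $2,400 into a $4,000 phase-out range, leaving 1,600/4,000 of the credit: $2,200 × 1,600/4,000 = $880.
Veteran's Credit: 5% of the $76,600 excess over $90,100 is $3,830; credit = $5,025 − $3,830 = $1,195.
Renter's Relief Credit: $166,700 is below the $392,900 cutoff, so the full $3,850 applies.
Total: $880 + $1,195 + $3,850 = $5,925.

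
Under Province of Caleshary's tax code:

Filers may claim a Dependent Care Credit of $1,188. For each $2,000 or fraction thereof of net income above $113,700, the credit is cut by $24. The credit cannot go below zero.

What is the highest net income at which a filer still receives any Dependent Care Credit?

After 49 increments the reduction is 49 × $24 = $1,176, leaving $12; one more increment wipes it out. Increment 49 ends at excess 49 × $2,000 = $98,000, so the highest qualifying income is $113,700 + $98,000 = $211,700.

$211,700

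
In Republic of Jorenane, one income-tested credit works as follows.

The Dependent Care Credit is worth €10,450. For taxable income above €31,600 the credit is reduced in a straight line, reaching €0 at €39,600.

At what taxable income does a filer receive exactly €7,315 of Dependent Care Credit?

€34,000

€7,315 is 7,315/10,450 of the full €10,450, so 3,135/10,450 of the €8,000 range has been used: income = €31,600 + €8,000 × 3,135/10,450 = €34,000.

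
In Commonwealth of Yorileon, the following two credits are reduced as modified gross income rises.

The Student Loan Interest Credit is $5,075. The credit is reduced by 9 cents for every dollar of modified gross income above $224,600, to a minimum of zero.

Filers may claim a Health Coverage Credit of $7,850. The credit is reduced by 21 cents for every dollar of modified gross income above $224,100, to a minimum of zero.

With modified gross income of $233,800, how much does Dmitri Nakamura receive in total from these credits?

Student Loan Interest Credit: 9% of the $9,200 excess over $224,600 is $828; credit = $5,075 − $828 = $4,247.
Health Coverage Credit: 21% of the $9,700 excess over $224,100 is $2,037; credit = $7,850 − $2,037 = $5,813.
Total: $4,247 + $5,813 = $10,060.

$10,060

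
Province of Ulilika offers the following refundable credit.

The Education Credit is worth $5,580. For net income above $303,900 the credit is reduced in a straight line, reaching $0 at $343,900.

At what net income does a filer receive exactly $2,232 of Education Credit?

$327,900

$2,232 is 2,232/5,580 of the full $5,580, so 3,348/5,580 of the $40,000 range has been used: income = $303,900 + $40,000 × 3,348/5,580 = $327,900.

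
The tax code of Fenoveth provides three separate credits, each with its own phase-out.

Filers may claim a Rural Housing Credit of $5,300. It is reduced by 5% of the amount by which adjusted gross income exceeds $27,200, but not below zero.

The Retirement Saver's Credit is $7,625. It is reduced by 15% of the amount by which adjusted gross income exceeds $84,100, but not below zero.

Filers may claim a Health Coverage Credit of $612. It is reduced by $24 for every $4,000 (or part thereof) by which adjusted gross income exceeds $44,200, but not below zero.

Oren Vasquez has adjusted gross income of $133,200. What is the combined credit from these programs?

Rural Housing Credit: 5% of the $106,000 excess over $27,200 is $5,300 ≥ base, so the credit is $0.
Retirement Saver's Credit: 15% of the $49,100 excess over $84,100 is $7,365; credit = $7,625 − $7,365 = $260.
Health Coverage Credit: income exceeds $44,200 by $89,000, which is 23 full-or-partial $4,000 increments; reduction = 23 × $24 = $552, leaving $60.
Total: $0 + $260 + $60 = $320.

$320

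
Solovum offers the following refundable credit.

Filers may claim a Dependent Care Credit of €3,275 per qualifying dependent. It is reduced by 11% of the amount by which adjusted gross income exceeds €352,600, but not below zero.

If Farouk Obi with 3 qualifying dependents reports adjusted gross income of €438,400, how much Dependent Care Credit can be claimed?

€387

Dependent Care Credit: base = 3 × €3,275 = €9,825. 11% of the €85,800 excess over €352,600 is €9,438; credit = €9,825 − €9,438 = €387.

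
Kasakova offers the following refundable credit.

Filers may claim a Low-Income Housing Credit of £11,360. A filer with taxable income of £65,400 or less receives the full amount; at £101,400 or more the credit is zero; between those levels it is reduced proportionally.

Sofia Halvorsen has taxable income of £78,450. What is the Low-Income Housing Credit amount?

£7,242

Low-Income Housing Credit: £78,450 is £13,050 into a £36,000 phase-out range, leaving 22,950/36,000 of the credit: £11,360 × 22,950/36,000 = £7,242.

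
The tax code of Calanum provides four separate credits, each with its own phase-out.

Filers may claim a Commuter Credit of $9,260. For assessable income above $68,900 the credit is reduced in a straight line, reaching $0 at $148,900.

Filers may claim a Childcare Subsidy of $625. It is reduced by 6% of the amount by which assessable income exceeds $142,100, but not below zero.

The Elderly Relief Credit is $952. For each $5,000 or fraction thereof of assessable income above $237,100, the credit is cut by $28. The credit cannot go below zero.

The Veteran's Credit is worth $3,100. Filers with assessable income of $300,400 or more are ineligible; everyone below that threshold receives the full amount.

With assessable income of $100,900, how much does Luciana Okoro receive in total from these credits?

Commuter Credit: $100,900 is $32,000 into a $80,000 phase-out range, leaving 48,000/80,000 of the credit: $9,260 × 48,000/80,000 = $5,556.
Childcare Subsidy: $100,900 is at or below the $142,100 threshold, so the full $625 applies.
Elderly Relief Credit: $100,900 is at or below the $237,100 threshold, so the full $952 applies.
Veteran's Credit: $100,900 is below the $300,400 cutoff, so the full $3,100 applies.
Total: $5,556 + $625 + $952 + $3,100 = $10,233.

$10,233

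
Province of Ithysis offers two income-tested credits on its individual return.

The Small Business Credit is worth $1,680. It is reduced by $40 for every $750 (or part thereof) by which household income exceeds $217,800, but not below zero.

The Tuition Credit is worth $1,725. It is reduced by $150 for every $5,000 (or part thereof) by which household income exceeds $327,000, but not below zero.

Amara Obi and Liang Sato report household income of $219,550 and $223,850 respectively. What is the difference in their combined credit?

$240

Amara ($219,550): Small Business Credit: income exceeds $217,800 by $1,750, which is 3 full-or-partial $750 increments; reduction = 3 × $40 = $120, leaving $1,560. Tuition Credit: $219,550 is at or below the $327,000 threshold, so the full $1,725 applies. total $1,560 + $1,725 = $3,285
Liang ($223,850): Small Business Credit: income exceeds $217,800 by $6,050, which is 9 full-or-partial $750 increments; reduction = 9 × $40 = $360, leaving $1,320. Tuition Credit: $223,850 is at or below the $327,000 threshold, so the full $1,725 applies. total $1,320 + $1,725 = $3,045
Difference: |$3,285 − $3,045| = $240.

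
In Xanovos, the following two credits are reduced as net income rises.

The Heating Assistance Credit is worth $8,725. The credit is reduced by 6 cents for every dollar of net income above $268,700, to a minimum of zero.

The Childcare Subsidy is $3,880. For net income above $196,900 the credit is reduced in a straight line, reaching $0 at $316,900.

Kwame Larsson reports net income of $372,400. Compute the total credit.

$2,503

Heating Assistance Credit: 6% of the $103,700 excess over $268,700 is $6,222; credit = $8,725 − $6,222 = $2,503.
Childcare Subsidy: $372,400 is at or above $316,900, so the credit is $0.
Total: $2,503 + $0 = $2,503.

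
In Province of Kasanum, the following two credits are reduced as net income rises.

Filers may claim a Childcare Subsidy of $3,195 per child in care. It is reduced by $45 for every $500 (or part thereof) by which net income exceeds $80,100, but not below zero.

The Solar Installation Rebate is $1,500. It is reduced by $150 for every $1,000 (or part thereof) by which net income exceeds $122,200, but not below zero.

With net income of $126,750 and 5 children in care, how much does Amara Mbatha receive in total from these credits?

$12,495

Childcare Subsidy: base = 5 × $3,195 = $15,975. income exceeds $80,100 by $46,650, which is 94 full-or-partial $500 increments; reduction = 94 × $45 = $4,230, leaving $11,745.
Solar Installation Rebate: income exceeds $122,200 by $4,550, which is 5 full-or-partial $1,000 increments; reduction = 5 × $150 = $750, leaving $750.
Total: $11,745 + $750 = $12,495.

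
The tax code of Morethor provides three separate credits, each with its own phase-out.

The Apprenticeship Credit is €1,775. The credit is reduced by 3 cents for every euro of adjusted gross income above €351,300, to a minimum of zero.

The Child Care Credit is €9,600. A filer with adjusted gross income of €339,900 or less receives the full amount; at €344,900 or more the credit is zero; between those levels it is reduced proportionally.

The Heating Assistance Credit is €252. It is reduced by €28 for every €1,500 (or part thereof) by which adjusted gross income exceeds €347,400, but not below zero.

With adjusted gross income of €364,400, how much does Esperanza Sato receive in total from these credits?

€1,382

Apprenticeship Credit: 3% of the €13,100 excess over €351,300 is €393; credit = €1,775 − €393 = €1,382.
Child Care Credit: €364,400 is at or above €344,900, so the credit is €0.
Heating Assistance Credit: income exceeds €347,400 by €17,000 → 12 increments × €28 = €336 ≥ base, so the credit is €0.
Total: €1,382 + €0 + €0 = €1,382.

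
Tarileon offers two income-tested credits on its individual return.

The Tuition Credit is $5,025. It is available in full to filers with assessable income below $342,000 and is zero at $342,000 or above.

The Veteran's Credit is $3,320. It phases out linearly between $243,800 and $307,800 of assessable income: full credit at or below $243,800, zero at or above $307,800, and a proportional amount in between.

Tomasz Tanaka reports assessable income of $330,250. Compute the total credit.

Tuition Credit: $330,250 is below the $342,000 cutoff, so the full $5,025 applies.
Veteran's Credit: $330,250 is at or above $307,800, so the credit is $0.
Total: $5,025 + $0 = $5,025.

$5,025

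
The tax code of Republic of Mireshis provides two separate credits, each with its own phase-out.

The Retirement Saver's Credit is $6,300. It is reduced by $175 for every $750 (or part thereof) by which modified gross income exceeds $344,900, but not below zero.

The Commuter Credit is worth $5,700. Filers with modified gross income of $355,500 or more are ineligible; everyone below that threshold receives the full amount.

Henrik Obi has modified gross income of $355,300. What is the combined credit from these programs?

Retirement Saver's Credit: income exceeds $344,900 by $10,400, which is 14 full-or-partial $750 increments; reduction = 14 × $175 = $2,450, leaving $3,850.
Commuter Credit: $355,300 is below the $355,500 cutoff, so the full $5,700 applies.
Total: $3,850 + $5,700 = $9,550.

$9,550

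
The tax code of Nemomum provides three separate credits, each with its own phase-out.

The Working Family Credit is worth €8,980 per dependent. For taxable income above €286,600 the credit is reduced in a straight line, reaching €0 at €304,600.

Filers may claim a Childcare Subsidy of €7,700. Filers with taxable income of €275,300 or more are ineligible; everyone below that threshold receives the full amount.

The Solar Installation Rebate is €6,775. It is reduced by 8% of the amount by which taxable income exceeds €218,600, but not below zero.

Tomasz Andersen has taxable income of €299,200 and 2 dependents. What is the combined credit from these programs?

€5,715

Working Family Credit: base = 2 × €8,980 = €17,960. €299,200 is €12,600 into a €18,000 phase-out range, leaving 5,400/18,000 of the credit: €17,960 × 5,400/18,000 = €5,388.
Childcare Subsidy: €299,200 meets or exceeds the €275,300 cutoff, so the credit is €0.
Solar Installation Rebate: 8% of the €80,600 excess over €218,600 is €6,448; credit = €6,775 − €6,448 = €327.
Total: €5,388 + €0 + €327 = €5,715.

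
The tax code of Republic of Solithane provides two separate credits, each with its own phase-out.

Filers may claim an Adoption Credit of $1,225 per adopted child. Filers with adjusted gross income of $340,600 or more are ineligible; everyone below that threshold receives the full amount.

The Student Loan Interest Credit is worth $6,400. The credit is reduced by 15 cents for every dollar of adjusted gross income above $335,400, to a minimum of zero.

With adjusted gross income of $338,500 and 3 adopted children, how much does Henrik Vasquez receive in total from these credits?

Adoption Credit: base = 3 × $1,225 = $3,675. $338,500 is below the $340,600 cutoff, so the full $3,675 applies.
Student Loan Interest Credit: 15% of the $3,100 excess over $335,400 is $465; credit = $6,400 − $465 = $5,935.
Total: $3,675 + $5,935 = $9,610.

$9,610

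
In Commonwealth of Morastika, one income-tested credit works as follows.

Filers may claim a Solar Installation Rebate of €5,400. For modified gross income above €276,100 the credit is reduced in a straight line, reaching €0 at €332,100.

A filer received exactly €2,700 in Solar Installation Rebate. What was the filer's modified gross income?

€2,700 is 2,700/5,400 of the full €5,400, so 2,700/5,400 of the €56,000 range has been used: income = €276,100 + €56,000 × 2,700/5,400 = €304,100.

€304,100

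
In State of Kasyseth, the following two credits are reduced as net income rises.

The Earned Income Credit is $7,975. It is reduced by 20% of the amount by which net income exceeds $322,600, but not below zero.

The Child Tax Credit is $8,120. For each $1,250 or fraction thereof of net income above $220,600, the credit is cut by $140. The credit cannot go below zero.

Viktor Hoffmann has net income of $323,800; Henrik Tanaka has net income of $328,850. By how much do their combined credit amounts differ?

$1,010

Viktor ($323,800): Earned Income Credit: 20% of the $1,200 excess over $322,600 is $240; credit = $7,975 − $240 = $7,735. Child Tax Credit: income exceeds $220,600 by $103,200 → 83 increments × $140 = $11,620 ≥ base, so the credit is $0. total $7,735 + $0 = $7,735
Henrik ($328,850): Earned Income Credit: 20% of the $6,250 excess over $322,600 is $1,250; credit = $7,975 − $1,250 = $6,725. Child Tax Credit: income exceeds $220,600 by $108,250 → 87 increments × $140 = $12,180 ≥ base, so the credit is $0. total $6,725 + $0 = $6,725
Difference: |$7,735 − $6,725| = $1,010.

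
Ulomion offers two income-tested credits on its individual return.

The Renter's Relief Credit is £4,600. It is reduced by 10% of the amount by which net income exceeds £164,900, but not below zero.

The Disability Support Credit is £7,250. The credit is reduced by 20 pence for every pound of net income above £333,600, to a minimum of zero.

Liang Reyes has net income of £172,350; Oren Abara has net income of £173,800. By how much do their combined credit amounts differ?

Liang (£172,350): Renter's Relief Credit: 10% of the £7,450 excess over £164,900 is £745; credit = £4,600 − £745 = £3,855. Disability Support Credit: £172,350 is at or below the £333,600 threshold, so the full £7,250 applies. total £3,855 + £7,250 = £11,105
Oren (£173,800): Renter's Relief Credit: 10% of the £8,900 excess over £164,900 is £890; credit = £4,600 − £890 = £3,710. Disability Support Credit: £173,800 is at or below the £333,600 threshold, so the full £7,250 applies. total £3,710 + £7,250 = £10,960
Difference: |£11,105 − £10,960| = £145.

£145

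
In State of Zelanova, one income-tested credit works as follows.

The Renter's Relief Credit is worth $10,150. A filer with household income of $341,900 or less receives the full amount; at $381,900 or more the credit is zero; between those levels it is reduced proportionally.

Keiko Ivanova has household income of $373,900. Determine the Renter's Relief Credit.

Renter's Relief Credit: $373,900 is $32,000 into a $40,000 phase-out range, leaving 8,000/40,000 of the credit: $10,150 × 8,000/40,000 = $2,030.

$2,030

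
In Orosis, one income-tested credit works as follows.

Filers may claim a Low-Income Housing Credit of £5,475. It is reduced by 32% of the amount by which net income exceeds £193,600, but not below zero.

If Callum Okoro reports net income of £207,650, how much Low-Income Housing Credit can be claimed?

Low-Income Housing Credit: 32% of the £14,050 excess over £193,600 is £4,496; credit = £5,475 − £4,496 = £979.

£979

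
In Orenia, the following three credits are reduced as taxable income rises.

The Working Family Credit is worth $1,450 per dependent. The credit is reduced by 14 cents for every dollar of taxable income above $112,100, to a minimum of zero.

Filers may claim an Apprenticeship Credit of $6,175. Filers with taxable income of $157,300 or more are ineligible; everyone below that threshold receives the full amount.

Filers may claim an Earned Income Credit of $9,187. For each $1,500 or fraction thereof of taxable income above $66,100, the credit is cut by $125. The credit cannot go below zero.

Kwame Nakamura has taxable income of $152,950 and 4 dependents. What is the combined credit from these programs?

$8,193

Working Family Credit: base = 4 × $1,450 = $5,800. 14% of the $40,850 excess over $112,100 is $5,719; credit = $5,800 − $5,719 = $81.
Apprenticeship Credit: $152,950 is below the $157,300 cutoff, so the full $6,175 applies.
Earned Income Credit: income exceeds $66,100 by $86,850, which is 58 full-or-partial $1,500 increments; reduction = 58 × $125 = $7,250, leaving $1,937.
Total: $81 + $6,175 + $1,937 = $8,193.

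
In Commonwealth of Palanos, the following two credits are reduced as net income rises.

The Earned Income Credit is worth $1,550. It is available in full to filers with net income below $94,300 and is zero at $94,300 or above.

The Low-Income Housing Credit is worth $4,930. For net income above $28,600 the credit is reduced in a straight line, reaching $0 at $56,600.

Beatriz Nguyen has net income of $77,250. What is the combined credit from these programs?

$1,550

Earned Income Credit: $77,250 is below the $94,300 cutoff, so the full $1,550 applies.
Low-Income Housing Credit: $77,250 is at or above $56,600, so the credit is $0.
Total: $1,550 + $0 = $1,550.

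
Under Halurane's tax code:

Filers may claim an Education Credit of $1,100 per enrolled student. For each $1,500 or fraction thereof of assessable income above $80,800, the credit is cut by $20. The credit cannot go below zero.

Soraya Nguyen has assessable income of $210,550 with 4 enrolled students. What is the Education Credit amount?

$2,660

Education Credit: base = 4 × $1,100 = $4,400. income exceeds $80,800 by $129,750, which is 87 full-or-partial $1,500 increments; reduction = 87 × $20 = $1,740, leaving $2,660.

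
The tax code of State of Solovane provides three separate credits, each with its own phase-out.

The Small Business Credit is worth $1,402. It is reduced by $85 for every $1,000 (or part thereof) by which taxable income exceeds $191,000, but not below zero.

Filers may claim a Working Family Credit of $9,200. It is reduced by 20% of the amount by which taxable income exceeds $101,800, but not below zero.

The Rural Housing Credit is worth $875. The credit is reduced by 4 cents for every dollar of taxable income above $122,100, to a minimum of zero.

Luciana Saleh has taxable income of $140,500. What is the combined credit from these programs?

Small Business Credit: $140,500 is at or below the $191,000 threshold, so the full $1,402 applies.
Working Family Credit: 20% of the $38,700 excess over $101,800 is $7,740; credit = $9,200 − $7,740 = $1,460.
Rural Housing Credit: 4% of the $18,400 excess over $122,100 is $736; credit = $875 − $736 = $139.
Total: $1,402 + $1,460 + $139 = $3,001.

$3,001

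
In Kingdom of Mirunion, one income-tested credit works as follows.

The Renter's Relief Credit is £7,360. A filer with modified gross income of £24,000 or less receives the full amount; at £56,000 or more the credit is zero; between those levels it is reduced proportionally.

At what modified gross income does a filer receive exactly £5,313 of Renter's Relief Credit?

£32,900

£5,313 is 5,313/7,360 of the full £7,360, so 2,047/7,360 of the £32,000 range has been used: income = £24,000 + £32,000 × 2,047/7,360 = £32,900.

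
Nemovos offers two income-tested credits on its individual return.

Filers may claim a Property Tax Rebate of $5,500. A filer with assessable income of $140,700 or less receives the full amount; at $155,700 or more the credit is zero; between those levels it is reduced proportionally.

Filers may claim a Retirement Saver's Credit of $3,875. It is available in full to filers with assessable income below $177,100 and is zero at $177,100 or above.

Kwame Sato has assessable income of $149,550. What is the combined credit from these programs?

Property Tax Rebate: $149,550 is $8,850 into a $15,000 phase-out range, leaving 6,150/15,000 of the credit: $5,500 × 6,150/15,000 = $2,255.
Retirement Saver's Credit: $149,550 is below the $177,100 cutoff, so the full $3,875 applies.
Total: $2,255 + $3,875 = $6,130.

$6,130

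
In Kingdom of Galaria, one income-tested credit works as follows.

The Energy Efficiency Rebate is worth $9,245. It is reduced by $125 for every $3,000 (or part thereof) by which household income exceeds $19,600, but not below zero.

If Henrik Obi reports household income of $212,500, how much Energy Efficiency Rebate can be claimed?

Energy Efficiency Rebate: income exceeds $19,600 by $192,900, which is 65 full-or-partial $3,000 increments; reduction = 65 × $125 = $8,125, leaving $1,120.

$1,120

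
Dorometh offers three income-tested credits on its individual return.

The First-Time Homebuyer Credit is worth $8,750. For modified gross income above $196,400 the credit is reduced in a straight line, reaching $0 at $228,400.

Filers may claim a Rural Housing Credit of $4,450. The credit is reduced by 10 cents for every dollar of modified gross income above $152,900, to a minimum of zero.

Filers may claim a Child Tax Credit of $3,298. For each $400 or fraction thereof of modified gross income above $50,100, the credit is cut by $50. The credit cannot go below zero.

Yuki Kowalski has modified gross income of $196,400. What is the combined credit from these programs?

$8,850

First-Time Homebuyer Credit: $196,400 is at or below the $196,400 threshold, so the full $8,750 applies.
Rural Housing Credit: 10% of the $43,500 excess over $152,900 is $4,350; credit = $4,450 − $4,350 = $100.
Child Tax Credit: income exceeds $50,100 by $146,300 → 366 increments × $50 = $18,300 ≥ base, so the credit is $0.
Total: $8,750 + $100 + $0 = $8,850.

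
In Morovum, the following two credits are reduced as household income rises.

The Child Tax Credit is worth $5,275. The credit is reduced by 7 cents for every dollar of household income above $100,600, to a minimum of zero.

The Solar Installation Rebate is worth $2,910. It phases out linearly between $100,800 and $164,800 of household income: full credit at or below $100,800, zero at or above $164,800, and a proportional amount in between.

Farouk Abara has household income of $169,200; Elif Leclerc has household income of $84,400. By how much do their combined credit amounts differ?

$7,712

Farouk ($169,200): Child Tax Credit: 7% of the $68,600 excess over $100,600 is $4,802; credit = $5,275 − $4,802 = $473. Solar Installation Rebate: $169,200 is at or above $164,800, so the credit is $0. total $473 + $0 = $473
Elif ($84,400): Child Tax Credit: $84,400 is at or below the $100,600 threshold, so the full $5,275 applies. Solar Installation Rebate: $84,400 is at or below the $100,800 threshold, so the full $2,910 applies. total $5,275 + $2,910 = $8,185
Difference: |$473 − $8,185| = $7,712.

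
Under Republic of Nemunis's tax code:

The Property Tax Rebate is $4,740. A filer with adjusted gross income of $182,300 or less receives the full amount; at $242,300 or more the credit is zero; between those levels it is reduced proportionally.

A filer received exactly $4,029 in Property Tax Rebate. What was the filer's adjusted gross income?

$4,029 is 4,029/4,740 of the full $4,740, so 711/4,740 of the $60,000 range has been used: income = $182,300 + $60,000 × 711/4,740 = $191,300.

$191,300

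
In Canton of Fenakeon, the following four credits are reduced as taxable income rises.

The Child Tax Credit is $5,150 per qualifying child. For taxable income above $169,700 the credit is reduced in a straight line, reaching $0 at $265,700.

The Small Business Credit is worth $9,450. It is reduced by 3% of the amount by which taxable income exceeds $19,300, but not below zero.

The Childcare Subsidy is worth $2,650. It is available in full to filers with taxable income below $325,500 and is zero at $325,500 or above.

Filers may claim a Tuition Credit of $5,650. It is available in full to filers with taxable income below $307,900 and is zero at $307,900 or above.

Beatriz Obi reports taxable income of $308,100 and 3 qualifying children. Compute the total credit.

$3,436

Child Tax Credit: base = 3 × $5,150 = $15,450. $308,100 is at or above $265,700, so the credit is $0.
Small Business Credit: 3% of the $288,800 excess over $19,300 is $8,664; credit = $9,450 − $8,664 = $786.
Childcare Subsidy: $308,100 is below the $325,500 cutoff, so the full $2,650 applies.
Tuition Credit: $308,100 meets or exceeds the $307,900 cutoff, so the credit is $0.
Total: $0 + $786 + $2,650 + $0 = $3,436.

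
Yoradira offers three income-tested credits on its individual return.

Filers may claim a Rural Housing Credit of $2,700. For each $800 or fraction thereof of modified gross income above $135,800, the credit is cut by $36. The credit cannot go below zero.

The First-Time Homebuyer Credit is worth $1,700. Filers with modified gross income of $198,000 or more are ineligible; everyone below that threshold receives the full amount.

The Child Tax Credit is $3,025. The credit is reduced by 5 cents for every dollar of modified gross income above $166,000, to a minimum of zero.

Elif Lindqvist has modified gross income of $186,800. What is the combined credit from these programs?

Rural Housing Credit: income exceeds $135,800 by $51,000, which is 64 full-or-partial $800 increments; reduction = 64 × $36 = $2,304, leaving $396.
First-Time Homebuyer Credit: $186,800 is below the $198,000 cutoff, so the full $1,700 applies.
Child Tax Credit: 5% of the $20,800 excess over $166,000 is $1,040; credit = $3,025 − $1,040 = $1,985.
Total: $396 + $1,700 + $1,985 = $4,081.

$4,081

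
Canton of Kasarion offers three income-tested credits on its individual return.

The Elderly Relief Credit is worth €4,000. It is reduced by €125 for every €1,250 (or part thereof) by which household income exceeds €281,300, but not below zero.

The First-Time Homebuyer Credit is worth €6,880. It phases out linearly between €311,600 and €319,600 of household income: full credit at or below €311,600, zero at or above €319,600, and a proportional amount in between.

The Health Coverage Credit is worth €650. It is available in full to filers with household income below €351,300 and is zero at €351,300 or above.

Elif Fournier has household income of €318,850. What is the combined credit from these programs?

Elderly Relief Credit: income exceeds €281,300 by €37,550, which is 31 full-or-partial €1,250 increments; reduction = 31 × €125 = €3,875, leaving €125.
First-Time Homebuyer Credit: €318,850 is €7,250 into a €8,000 phase-out range, leaving 750/8,000 of the credit: €6,880 × 750/8,000 = €645.
Health Coverage Credit: €318,850 is below the €351,300 cutoff, so the full €650 applies.
Total: €125 + €645 + €650 = €1,420.

€1,420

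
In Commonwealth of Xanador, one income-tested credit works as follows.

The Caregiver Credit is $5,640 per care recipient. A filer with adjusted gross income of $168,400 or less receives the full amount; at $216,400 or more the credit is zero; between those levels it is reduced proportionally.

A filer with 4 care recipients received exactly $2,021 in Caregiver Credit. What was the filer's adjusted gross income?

Full credit = 4 × $5,640 = $22,560.
$2,021 is 2,021/22,560 of the full $22,560, so 20,539/22,560 of the $48,000 range has been used: income = $168,400 + $48,000 × 20,539/22,560 = $212,100.

$212,100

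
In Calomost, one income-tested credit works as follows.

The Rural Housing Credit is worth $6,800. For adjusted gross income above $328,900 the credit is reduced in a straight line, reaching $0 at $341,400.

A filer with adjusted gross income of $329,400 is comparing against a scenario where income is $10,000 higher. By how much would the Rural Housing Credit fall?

At $329,400 — $329,400 is $500 into a $12,500 phase-out range, leaving 12,000/12,500 of the credit: $6,800 × 12,000/12,500 = $6,528.
At $339,400 — $339,400 is $10,500 into a $12,500 phase-out range, leaving 2,000/12,500 of the credit: $6,800 × 2,000/12,500 = $1,088.
Lost: $6,528 − $1,088 = $5,440.

$5,440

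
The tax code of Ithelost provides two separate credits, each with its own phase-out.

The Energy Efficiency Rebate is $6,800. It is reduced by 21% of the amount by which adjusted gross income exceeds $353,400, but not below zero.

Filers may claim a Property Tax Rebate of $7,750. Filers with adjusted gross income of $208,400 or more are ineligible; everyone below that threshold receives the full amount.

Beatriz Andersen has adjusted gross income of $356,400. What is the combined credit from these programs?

$6,170

Energy Efficiency Rebate: 21% of the $3,000 excess over $353,400 is $630; credit = $6,800 − $630 = $6,170.
Property Tax Rebate: $356,400 meets or exceeds the $208,400 cutoff, so the credit is $0.
Total: $6,170 + $0 = $6,170.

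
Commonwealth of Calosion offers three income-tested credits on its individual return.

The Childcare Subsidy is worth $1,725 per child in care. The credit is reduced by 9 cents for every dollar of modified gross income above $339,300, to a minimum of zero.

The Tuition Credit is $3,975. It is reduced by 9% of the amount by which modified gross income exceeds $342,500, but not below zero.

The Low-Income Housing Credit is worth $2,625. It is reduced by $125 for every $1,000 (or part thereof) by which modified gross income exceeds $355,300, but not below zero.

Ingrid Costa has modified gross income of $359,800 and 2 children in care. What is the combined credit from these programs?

$6,023

Childcare Subsidy: base = 2 × $1,725 = $3,450. 9% of the $20,500 excess over $339,300 is $1,845; credit = $3,450 − $1,845 = $1,605.
Tuition Credit: 9% of the $17,300 excess over $342,500 is $1,557; credit = $3,975 − $1,557 = $2,418.
Low-Income Housing Credit: income exceeds $355,300 by $4,500, which is 5 full-or-partial $1,000 increments; reduction = 5 × $125 = $625, leaving $2,000.
Total: $1,605 + $2,418 + $2,000 = $6,023.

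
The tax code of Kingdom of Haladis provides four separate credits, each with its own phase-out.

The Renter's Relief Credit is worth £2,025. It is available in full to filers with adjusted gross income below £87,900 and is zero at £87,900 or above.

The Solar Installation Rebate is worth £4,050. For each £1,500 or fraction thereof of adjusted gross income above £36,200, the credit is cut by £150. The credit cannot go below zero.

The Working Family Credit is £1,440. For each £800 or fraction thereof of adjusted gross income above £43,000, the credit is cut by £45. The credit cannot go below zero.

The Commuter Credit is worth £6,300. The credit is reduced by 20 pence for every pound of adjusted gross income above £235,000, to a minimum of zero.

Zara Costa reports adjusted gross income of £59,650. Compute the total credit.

Renter's Relief Credit: £59,650 is below the £87,900 cutoff, so the full £2,025 applies.
Solar Installation Rebate: income exceeds £36,200 by £23,450, which is 16 full-or-partial £1,500 increments; reduction = 16 × £150 = £2,400, leaving £1,650.
Working Family Credit: income exceeds £43,000 by £16,650, which is 21 full-or-partial £800 increments; reduction = 21 × £45 = £945, leaving £495.
Commuter Credit: £59,650 is at or below the £235,000 threshold, so the full £6,300 applies.
Total: £2,025 + £1,650 + £495 + £6,300 = £10,470.

£10,470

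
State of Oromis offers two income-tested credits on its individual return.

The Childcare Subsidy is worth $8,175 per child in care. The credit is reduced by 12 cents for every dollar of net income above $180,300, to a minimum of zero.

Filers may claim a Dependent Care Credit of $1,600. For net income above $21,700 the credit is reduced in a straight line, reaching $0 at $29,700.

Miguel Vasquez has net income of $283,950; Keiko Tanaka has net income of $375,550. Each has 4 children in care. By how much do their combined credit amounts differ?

$10,992

Miguel ($283,950): Childcare Subsidy: base = 4 × $8,175 = $32,700. 12% of the $103,650 excess over $180,300 is $12,438; credit = $32,700 − $12,438 = $20,262. Dependent Care Credit: $283,950 is at or above $29,700, so the credit is $0. total $20,262 + $0 = $20,262
Keiko ($375,550): Childcare Subsidy: base = 4 × $8,175 = $32,700. 12% of the $195,250 excess over $180,300 is $23,430; credit = $32,700 − $23,430 = $9,270. Dependent Care Credit: $375,550 is at or above $29,700, so the credit is $0. total $9,270 + $0 = $9,270
Difference: |$20,262 − $9,270| = $10,992.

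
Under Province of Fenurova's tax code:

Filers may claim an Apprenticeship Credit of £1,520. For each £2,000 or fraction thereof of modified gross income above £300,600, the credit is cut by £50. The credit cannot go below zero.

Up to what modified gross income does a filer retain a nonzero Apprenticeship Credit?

£360,600

After 30 increments the reduction is 30 × £50 = £1,500, leaving £20; one more increment wipes it out. Increment 30 ends at excess 30 × £2,000 = £60,000, so the highest qualifying income is £300,600 + £60,000 = £360,600.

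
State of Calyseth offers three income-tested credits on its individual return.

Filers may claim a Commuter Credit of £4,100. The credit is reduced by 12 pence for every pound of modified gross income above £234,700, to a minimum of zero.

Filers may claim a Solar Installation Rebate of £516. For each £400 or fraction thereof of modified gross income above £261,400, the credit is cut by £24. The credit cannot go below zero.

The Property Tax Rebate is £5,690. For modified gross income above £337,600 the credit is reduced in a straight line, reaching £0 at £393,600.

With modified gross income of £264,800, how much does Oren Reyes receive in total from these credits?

Commuter Credit: 12% of the £30,100 excess over £234,700 is £3,612; credit = £4,100 − £3,612 = £488.
Solar Installation Rebate: income exceeds £261,400 by £3,400, which is 9 full-or-partial £400 increments; reduction = 9 × £24 = £216, leaving £300.
Property Tax Rebate: £264,800 is at or below the £337,600 threshold, so the full £5,690 applies.
Total: £488 + £300 + £5,690 = £6,478.

£6,478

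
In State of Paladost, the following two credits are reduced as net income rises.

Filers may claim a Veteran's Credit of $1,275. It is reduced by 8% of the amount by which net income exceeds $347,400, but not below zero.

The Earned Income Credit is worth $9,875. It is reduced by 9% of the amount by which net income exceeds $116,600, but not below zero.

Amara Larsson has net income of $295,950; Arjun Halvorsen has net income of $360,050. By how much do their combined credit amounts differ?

Amara ($295,950): Veteran's Credit: $295,950 is at or below the $347,400 threshold, so the full $1,275 applies. Earned Income Credit: 9% of the $179,350 excess over $116,600 is $16,141.50 ≥ base, so the credit is $0. total $1,275 + $0 = $1,275
Arjun ($360,050): Veteran's Credit: 8% of the $12,650 excess over $347,400 is $1,012; credit = $1,275 − $1,012 = $263. Earned Income Credit: 9% of the $243,450 excess over $116,600 is $21,910.50 ≥ base, so the credit is $0. total $263 + $0 = $263
Difference: |$1,275 − $263| = $1,012.

$1,012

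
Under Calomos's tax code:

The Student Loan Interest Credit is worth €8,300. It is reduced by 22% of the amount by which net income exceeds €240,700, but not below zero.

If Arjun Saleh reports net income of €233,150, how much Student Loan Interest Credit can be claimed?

€8,300

Student Loan Interest Credit: €233,150 is at or below the €240,700 threshold, so the full €8,300 applies.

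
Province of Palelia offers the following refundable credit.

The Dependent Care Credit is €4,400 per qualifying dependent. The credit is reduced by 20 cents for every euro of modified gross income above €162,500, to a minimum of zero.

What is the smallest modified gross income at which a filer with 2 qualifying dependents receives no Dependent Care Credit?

€206,500

Full credit = 2 × €4,400 = €8,800.
The credit falls by 20% of each euro above €162,500, so it reaches zero when the excess is €8,800 / 20% = €44,000: income = €162,500 + €44,000 = €206,500.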